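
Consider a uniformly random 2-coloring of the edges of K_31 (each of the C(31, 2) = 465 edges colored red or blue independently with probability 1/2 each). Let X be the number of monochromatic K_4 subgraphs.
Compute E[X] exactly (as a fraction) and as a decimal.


Let X = Σ_S X_S over the C(31, 4) = 31465 subsets S of size 4, where X_S = 1 if the K_4 on S is monochromatic.
For a fixed S, the K_4 on S has C(4, 2) = 6 edges. P[all 6 edges red] = (1/2)^6, and likewise for blue, so P[monochromatic] = 2·(1/2)^6 = 2^{1 − 6} = 1/32.
By linearity of expectation: E[X] = C(31, 4) · 2^{1 − 6} = 31465 · 1/32 = 31465/32.
Numerically: E[X] ≈ 983.2812.

E[X] = C(31,4)·2^(1−C(4,2)) = 31465/32 ≈ 983.2812.


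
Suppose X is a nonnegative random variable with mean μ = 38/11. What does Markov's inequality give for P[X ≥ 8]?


μ = E[X] = 38/11, a = 8.
Markov: P[X ≥ 8] ≤ μ/a = (38/11)/8 = 19/44.
Numerically: ≈ 0.4318.
(Since a = 8 > μ = 3.4545, the bound 19/44 is < 1 and informative.)

P[X ≥ 8] ≤ 19/44 ≈ 0.4318.


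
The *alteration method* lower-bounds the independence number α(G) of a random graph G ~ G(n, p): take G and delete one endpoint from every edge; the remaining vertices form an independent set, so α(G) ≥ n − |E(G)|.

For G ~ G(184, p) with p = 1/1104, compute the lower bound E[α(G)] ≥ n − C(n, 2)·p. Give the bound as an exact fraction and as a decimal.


E[|E(G)|] = C(184, 2)·p = 16836 · (1/1104) = 61/4.
E[α(G)] ≥ n − E[|E(G)|] = 184 − 61/4 = 675/4.
Numerically: ≈ 168.750000.
(This is only a lower bound; the true E[α(G)] may be larger.)

E[α(G)] ≥ 675/4 ≈ 168.750000.


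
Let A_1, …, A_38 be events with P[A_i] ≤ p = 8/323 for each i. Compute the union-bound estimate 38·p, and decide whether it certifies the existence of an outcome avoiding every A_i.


Union bound: P[∪_{i=1}^{38} A_i] ≤ Σ_i P[A_i] ≤ 38·p = 38·(8/323) = 16/17.
Numerically: 16/17 ≈ 0.941176.
Is 16/17 < 1? YES.
Since P[∪ A_i] ≤ 16/17 < 1, the complement has P[∩ A_i^c] ≥ 1 − 16/17 = 1/17 > 0, so some outcome avoids every A_i.

38·p = 16/17 ≈ 0.941176; existence CERTIFIED by the union bound.


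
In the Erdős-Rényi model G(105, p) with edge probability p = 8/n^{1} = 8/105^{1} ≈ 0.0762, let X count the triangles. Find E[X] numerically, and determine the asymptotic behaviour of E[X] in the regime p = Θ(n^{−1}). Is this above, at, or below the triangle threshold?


Number of potential triangles: C(105, 3) = 187460.
Each occurs with probability p³ ≈ (0.0762)³ ≈ 4.42285e-04.
By linearity: E[X] = C(105, 3)·p³ ≈ 187460 · 4.42285e-04 ≈ 82.911.
Here α = 1, so p = 8/n is exactly at the triangle threshold p ~ 1/n. Asymptotically E[X] → c³/6 = 8³/6 = 256/3 ≈ 85.333, a bounded constant. In this regime the triangle count is asymptotically Poisson(c³/6).

E[X] ≈ 82.911; in regime p = Θ(1/n^{1}) E[X] stays bounded (at the triangle threshold p ~ 1/n).


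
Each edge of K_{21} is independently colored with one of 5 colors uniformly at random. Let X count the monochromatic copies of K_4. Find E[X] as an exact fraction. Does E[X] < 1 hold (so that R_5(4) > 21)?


E[X] = C(21, 4) · 5^{1 − 6} = 5985 · 5^{−5} = 5985/3125.
As a reduced fraction: E[X] = 1197/625 ≈ 1.915.
Is E[X] < 1? NO.
Since E[X] ≥ 1, the first-moment bound is inconclusive at n = 21; it does NOT by itself certify R_5(4) > 21.

E[X] = 1197/625 ≈ 1.915; E[X] ≥ 1; first-moment method inconclusive here.


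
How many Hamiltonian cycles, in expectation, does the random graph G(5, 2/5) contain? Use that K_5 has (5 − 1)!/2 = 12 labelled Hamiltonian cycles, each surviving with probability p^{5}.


K_5 has (5 − 1)!/2 = 12 labelled Hamiltonian cycles.
For each such Hamiltonian cycle H, let X_H = 1 if all 5 edges of H are present in G. Then P[X_H = 1] = p^{5} = (2/5)^{5} = 32/3125.
Summing the indicators: E[X] = Σ_H E[X_H] = 12 · p^{5} = 12 · 32/3125 = 384/3125.
Numerically: E[X] ≈ 0.12288.

E[X] = 12 · (2/5)^{5} = 384/3125 ≈ 0.12288.


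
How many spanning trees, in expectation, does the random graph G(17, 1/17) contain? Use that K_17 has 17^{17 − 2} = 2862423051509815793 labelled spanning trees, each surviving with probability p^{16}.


K_17 has 17^{17 − 2} = 2862423051509815793 labelled spanning trees.
For each such spanning tree H, let X_H = 1 if all 16 edges of H are present in G. Then P[X_H = 1] = p^{16} = (1/17)^{16} = 1/48661191875666868481.
By linearity of expectation: E[X] = Σ_H E[X_H] = 2862423051509815793 · p^{16} = 2862423051509815793 · 1/48661191875666868481 = 1/17.
Numerically: E[X] ≈ 0.0588.

E[X] = 2862423051509815793 · (1/17)^{16} = 1/17 ≈ 0.0588.


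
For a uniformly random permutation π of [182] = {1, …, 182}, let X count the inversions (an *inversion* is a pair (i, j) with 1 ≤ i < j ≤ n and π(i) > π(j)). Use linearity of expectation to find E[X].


Write X = Σ X_I over the C(182, 2) = 16471 pairs i < j, with X_I the indicator of one inversion.
There are 16471 indicators.
For each fixed pair i < j, the values π(i) and π(j) are two distinct elements of {1, …, 182} in uniformly random order; by symmetry P[π(i) > π(j)] = 1/2.
By linearity: E[X] = 16471 · (1/2) = C(182, 2) · (1/2) = 16471/2 = 16471/2 ≈ 8235.500.

E[X] = 16471/2 = 8235.500.


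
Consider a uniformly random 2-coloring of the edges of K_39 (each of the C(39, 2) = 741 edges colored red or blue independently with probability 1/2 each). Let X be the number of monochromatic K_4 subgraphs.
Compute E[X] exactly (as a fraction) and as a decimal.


Let X = Σ_S X_S over the C(39, 4) = 82251 subsets S of size 4, where X_S = 1 if the K_4 on S is monochromatic.
For a fixed S, the K_4 on S has C(4, 2) = 6 edges. P[all 6 edges red] = (1/2)^6, and likewise for blue, so P[monochromatic] = 2·(1/2)^6 = 2^{1 − 6} = 1/32.
Summing: E[X] = C(39, 4) · 2^{1 − 6} = 82251 · 1/32 = 82251/32.
Numerically: E[X] ≈ 2570.34375.

E[X] = C(39,4)·2^(1−C(4,2)) = 82251/32 ≈ 2570.34375.


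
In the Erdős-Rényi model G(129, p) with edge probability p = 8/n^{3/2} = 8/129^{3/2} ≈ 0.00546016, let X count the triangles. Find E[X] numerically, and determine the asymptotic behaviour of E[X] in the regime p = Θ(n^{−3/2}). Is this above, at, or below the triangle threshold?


Number of potential triangles: C(129, 3) = 349504.
Each occurs with probability p³ ≈ (0.00546016)³ ≈ 1.62785705e-07.
By linearity: E[X] = C(129, 3)·p³ ≈ 349504 · 1.62785705e-07 ≈ 0.056894.
Since α = 3/2 > 1, p = c/n^{3/2} = o(1/n) is below the triangle threshold p ~ 1/n. Asymptotically E[X] ~ (c³/6)·n^{3(1−α)} = (8³/6)·n^{-1.5} → 0, so by Markov's inequality G has no triangles w.h.p.

E[X] ≈ 0.056894; in regime p = Θ(1/n^{3/2}) E[X] tends to 0 (below the triangle threshold p ~ 1/n).


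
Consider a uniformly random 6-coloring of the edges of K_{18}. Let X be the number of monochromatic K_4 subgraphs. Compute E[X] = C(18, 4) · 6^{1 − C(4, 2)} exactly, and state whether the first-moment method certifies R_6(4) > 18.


E[X] = C(18, 4) · 6^{1 − 6} = 3060 · 6^{−5} = 3060/7776.
As a reduced fraction: E[X] = 85/216 ≈ 0.3935.
Is E[X] < 1? YES.
Since E[X] < 1, there exists a 6-coloring of K_{18} with no monochromatic K_4; hence R_6(4) > 18.

E[X] = 85/216 ≈ 0.3935; E[X] < 1, so R_6(4) > 18.


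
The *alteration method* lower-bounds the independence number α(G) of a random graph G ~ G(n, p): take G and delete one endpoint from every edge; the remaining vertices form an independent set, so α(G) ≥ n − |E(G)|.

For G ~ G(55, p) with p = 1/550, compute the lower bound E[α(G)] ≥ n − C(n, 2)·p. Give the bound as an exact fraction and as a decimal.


E[|E(G)|] = C(55, 2)·p = 1485 · (1/550) = 27/10.
E[α(G)] ≥ n − E[|E(G)|] = 55 − 27/10 = 523/10.
Numerically: ≈ 52.30000.
(This is only a lower bound; the true E[α(G)] may be larger.)

E[α(G)] ≥ 523/10 ≈ 52.30000.


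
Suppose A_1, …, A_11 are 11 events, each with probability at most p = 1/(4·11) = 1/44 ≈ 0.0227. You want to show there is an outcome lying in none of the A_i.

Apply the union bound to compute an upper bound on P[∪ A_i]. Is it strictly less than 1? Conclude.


Union bound: P[∪_{i=1}^{11} A_i] ≤ Σ_i P[A_i] ≤ 11·p = 11·(1/44) = 1/4.
Numerically: 1/4 ≈ 0.2500.
Is 1/4 < 1? YES.
Since P[∪ A_i] ≤ 1/4 < 1, the complement has P[∩ A_i^c] ≥ 1 − 1/4 = 3/4 > 0, so some outcome avoids every A_i.

11·p = 1/4 ≈ 0.2500; existence CERTIFIED by the union bound.


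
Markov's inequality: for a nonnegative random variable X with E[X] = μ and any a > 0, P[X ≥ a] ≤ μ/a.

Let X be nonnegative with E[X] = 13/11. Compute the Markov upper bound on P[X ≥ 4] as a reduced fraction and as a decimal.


μ = E[X] = 13/11, a = 4.
Markov: P[X ≥ 4] ≤ μ/a = (13/11)/4 = 13/44.
Numerically: ≈ 0.29545.
(Since a = 4 > μ = 1.18182, the bound 13/44 is < 1 and informative.)

P[X ≥ 4] ≤ 13/44 ≈ 0.29545.


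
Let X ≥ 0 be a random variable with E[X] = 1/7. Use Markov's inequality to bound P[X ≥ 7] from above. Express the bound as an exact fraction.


μ = E[X] = 1/7, a = 7.
Markov: P[X ≥ 7] ≤ μ/a = (1/7)/7 = 1/49.
Numerically: ≈ 0.020408.
(Since a = 7 > μ = 0.142857, the bound 1/49 is < 1 and informative.)

P[X ≥ 7] ≤ 1/49 ≈ 0.020408.


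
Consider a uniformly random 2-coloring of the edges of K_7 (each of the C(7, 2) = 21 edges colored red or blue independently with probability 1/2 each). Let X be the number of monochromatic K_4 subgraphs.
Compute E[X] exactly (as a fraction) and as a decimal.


Let X = Σ_S X_S over the C(7, 4) = 35 subsets S of size 4, where X_S = 1 if the K_4 on S is monochromatic.
For a fixed S, the K_4 on S has C(4, 2) = 6 edges. P[all 6 edges red] = (1/2)^6, and likewise for blue, so P[monochromatic] = 2·(1/2)^6 = 2^{1 − 6} = 1/32.
Summing: E[X] = C(7, 4) · 2^{1 − 6} = 35 · 1/32 = 35/32.
Numerically: E[X] ≈ 1.09375.

E[X] = C(7,4)·2^(1−C(4,2)) = 35/32 ≈ 1.09375.


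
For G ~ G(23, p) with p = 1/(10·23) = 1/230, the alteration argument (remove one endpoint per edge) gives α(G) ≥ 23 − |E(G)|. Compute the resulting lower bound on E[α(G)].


E[|E(G)|] = C(23, 2)·p = 253 · (1/230) = 11/10.
E[α(G)] ≥ n − E[|E(G)|] = 23 − 11/10 = 219/10.
Numerically: ≈ 21.9000.
(This is only a lower bound; the true E[α(G)] may be larger.)

E[α(G)] ≥ 219/10 ≈ 21.9000.


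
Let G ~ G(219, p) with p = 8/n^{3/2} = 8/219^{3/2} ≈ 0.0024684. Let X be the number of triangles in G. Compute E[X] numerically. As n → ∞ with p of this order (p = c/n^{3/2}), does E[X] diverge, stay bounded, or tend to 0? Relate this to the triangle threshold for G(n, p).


Number of potential triangles: C(219, 3) = 1726669.
Each occurs with probability p³ ≈ (0.0024684)³ ≈ 1.5040818e-08.
By linearity: E[X] = C(219, 3)·p³ ≈ 1726669 · 1.5040818e-08 ≈ 0.02597.
Since α = 3/2 > 1, p = c/n^{3/2} = o(1/n) is below the triangle threshold p ~ 1/n. Asymptotically E[X] ~ (c³/6)·n^{3(1−α)} = (8³/6)·n^{-1.5} → 0, so by Markov's inequality G has no triangles w.h.p.

E[X] ≈ 0.02597; in regime p = Θ(1/n^{3/2}) E[X] tends to 0 (below the triangle threshold p ~ 1/n).


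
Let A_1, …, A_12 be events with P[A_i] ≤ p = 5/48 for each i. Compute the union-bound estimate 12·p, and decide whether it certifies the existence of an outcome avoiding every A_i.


Union bound: P[∪_{i=1}^{12} A_i] ≤ Σ_i P[A_i] ≤ 12·p = 12·(5/48) = 5/4.
Numerically: 5/4 ≈ 1.2500000.
Is 5/4 < 1? NO.
Since the bound 5/4 is ≥ 1, the union bound is uninformative here; it does NOT by itself certify existence.

12·p = 5/4 ≈ 1.2500000; existence NOT certified by the union bound.


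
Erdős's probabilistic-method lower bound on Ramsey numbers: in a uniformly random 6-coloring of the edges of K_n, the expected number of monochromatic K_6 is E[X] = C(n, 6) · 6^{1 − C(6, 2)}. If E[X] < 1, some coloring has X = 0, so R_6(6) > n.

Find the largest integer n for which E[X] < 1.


We need C(n, 6) · 6^{1 − 15} < 1, i.e. C(n, 6) < 6^{15 − 1} = 78364164096.
Check values of n near the boundary:
  n = 193: C(193, 6) = 66364016544; 66364016544 < 78364164096? YES
  n = 194: C(194, 6) = 68482017072; 68482017072 < 78364164096? YES
  n = 195: C(195, 6) = 70656049360; 70656049360 < 78364164096? YES
  n = 196: C(196, 6) = 72887293024; 72887293024 < 78364164096? YES
  n = 197: C(197, 6) = 75176946208; 75176946208 < 78364164096? YES
  n = 198: C(198, 6) = 77526225777; 77526225777 < 78364164096? YES
  n = 199: C(199, 6) = 79936367511; 79936367511 < 78364164096? NO
  n = 200: C(200, 6) = 82408626300; 82408626300 < 78364164096? NO
  n = 201: C(201, 6) = 84944276340; 84944276340 < 78364164096? NO
The largest n with C(n, 6) < 78364164096 is n = 198 (where E[X] = 25842075259/26121388032 ≈ 0.9893). Hence R_6(6) > 198, i.e. R_6(6) ≥ 199.

Largest n = 198; hence R_6(6) > 198.


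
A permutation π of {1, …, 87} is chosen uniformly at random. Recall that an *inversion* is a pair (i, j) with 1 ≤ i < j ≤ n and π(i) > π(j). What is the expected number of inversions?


Write X = Σ X_I over the C(87, 2) = 3741 pairs i < j, with X_I the indicator of one inversion.
There are 3741 indicators.
For each fixed pair i < j, the values π(i) and π(j) are two distinct elements of {1, …, 87} in uniformly random order; by symmetry P[π(i) > π(j)] = 1/2.
By linearity: E[X] = 3741 · (1/2) = C(87, 2) · (1/2) = 3741/2 = 3741/2 ≈ 1870.50000.

E[X] = 3741/2 = 1870.50000.


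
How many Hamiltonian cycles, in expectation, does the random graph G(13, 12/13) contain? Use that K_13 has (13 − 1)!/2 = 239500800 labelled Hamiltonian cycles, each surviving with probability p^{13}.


K_13 has (13 − 1)!/2 = 239500800 labelled Hamiltonian cycles.
For each such Hamiltonian cycle H, let X_H = 1 if all 13 edges of H are present in G. Then P[X_H = 1] = p^{13} = (12/13)^{13} = 106993205379072/302875106592253.
By linearity of expectation: E[X] = Σ_H E[X_H] = 239500800 · p^{13} = 239500800 · 106993205379072/302875106592253 = 25624958282852047257600/302875106592253.
Numerically: E[X] ≈ 8.4606e+07.

E[X] = 239500800 · (12/13)^{13} = 25624958282852047257600/302875106592253 ≈ 8.4606e+07.


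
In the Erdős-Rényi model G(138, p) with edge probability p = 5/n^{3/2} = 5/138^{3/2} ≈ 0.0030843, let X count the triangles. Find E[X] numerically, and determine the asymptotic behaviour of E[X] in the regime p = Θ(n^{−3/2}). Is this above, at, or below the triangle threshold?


Number of potential triangles: C(138, 3) = 428536.
Each occurs with probability p³ ≈ (0.0030843)³ ≈ 2.9339596e-08.
By linearity: E[X] = C(138, 3)·p³ ≈ 428536 · 2.9339596e-08 ≈ 0.01257.
Since α = 3/2 > 1, p = c/n^{3/2} = o(1/n) is below the triangle threshold p ~ 1/n. Asymptotically E[X] ~ (c³/6)·n^{3(1−α)} = (5³/6)·n^{-1.5} → 0, so by Markov's inequality G has no triangles w.h.p.

E[X] ≈ 0.01257; in regime p = Θ(1/n^{3/2}) E[X] tends to 0 (below the triangle threshold p ~ 1/n).


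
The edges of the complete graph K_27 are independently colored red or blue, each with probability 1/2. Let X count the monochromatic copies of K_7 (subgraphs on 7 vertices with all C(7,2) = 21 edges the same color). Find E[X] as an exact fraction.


Let X = Σ_S X_S over the C(27, 7) = 888030 subsets S of size 7, where X_S = 1 if the K_7 on S is monochromatic.
For a fixed S, the K_7 on S has C(7, 2) = 21 edges. P[all 21 edges red] = (1/2)^21, and likewise for blue, so P[monochromatic] = 2·(1/2)^21 = 2^{1 − 21} = 1/1048576.
Summing: E[X] = C(27, 7) · 2^{1 − 21} = 888030 · 1/1048576 = 444015/524288.
Numerically: E[X] ≈ 0.84689.

E[X] = C(27,7)·2^(1−C(7,2)) = 444015/524288 ≈ 0.84689.


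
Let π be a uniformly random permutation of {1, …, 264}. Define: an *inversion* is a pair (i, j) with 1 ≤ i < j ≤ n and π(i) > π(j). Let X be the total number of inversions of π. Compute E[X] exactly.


Write X = Σ X_I over the C(264, 2) = 34716 pairs i < j, with X_I the indicator of one inversion.
There are 34716 indicators.
For each fixed pair i < j, the values π(i) and π(j) are two distinct elements of {1, …, 264} in uniformly random order; by symmetry P[π(i) > π(j)] = 1/2.
By linearity: E[X] = 34716 · (1/2) = C(264, 2) · (1/2) = 34716/2 = 17358 ≈ 17358.00000.

E[X] = 17358 = 17358.00000.


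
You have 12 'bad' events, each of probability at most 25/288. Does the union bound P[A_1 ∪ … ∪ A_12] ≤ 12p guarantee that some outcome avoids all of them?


Union bound: P[∪_{i=1}^{12} A_i] ≤ Σ_i P[A_i] ≤ 12·p = 12·(25/288) = 25/24.
Numerically: 25/24 ≈ 1.042.
Is 25/24 < 1? NO.
Since the bound 25/24 is ≥ 1, the union bound is uninformative here; it does NOT by itself certify existence.

12·p = 25/24 ≈ 1.042; existence NOT certified by the union bound.


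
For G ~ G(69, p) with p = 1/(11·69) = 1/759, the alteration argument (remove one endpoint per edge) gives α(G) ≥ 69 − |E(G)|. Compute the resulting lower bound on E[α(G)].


E[|E(G)|] = C(69, 2)·p = 2346 · (1/759) = 34/11.
E[α(G)] ≥ n − E[|E(G)|] = 69 − 34/11 = 725/11.
Numerically: ≈ 65.90909.
(This is only a lower bound; the true E[α(G)] may be larger.)

E[α(G)] ≥ 725/11 ≈ 65.90909.


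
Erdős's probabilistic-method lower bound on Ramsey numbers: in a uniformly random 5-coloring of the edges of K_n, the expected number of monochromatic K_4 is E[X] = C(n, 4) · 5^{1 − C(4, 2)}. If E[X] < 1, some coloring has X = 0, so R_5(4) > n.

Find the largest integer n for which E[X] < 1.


We need C(n, 4) · 5^{1 − 6} < 1, i.e. C(n, 4) < 5^{6 − 1} = 3125.
Check values of n near the boundary:
  n = 13: C(13, 4) = 715; 715 < 3125? YES
  n = 14: C(14, 4) = 1001; 1001 < 3125? YES
  n = 15: C(15, 4) = 1365; 1365 < 3125? YES
  n = 16: C(16, 4) = 1820; 1820 < 3125? YES
  n = 17: C(17, 4) = 2380; 2380 < 3125? YES
  n = 18: C(18, 4) = 3060; 3060 < 3125? YES
  n = 19: C(19, 4) = 3876; 3876 < 3125? NO
  n = 20: C(20, 4) = 4845; 4845 < 3125? NO
  n = 21: C(21, 4) = 5985; 5985 < 3125? NO
The largest n with C(n, 4) < 3125 is n = 18 (where E[X] = 612/625 ≈ 0.97920). Hence R_5(4) > 18, i.e. R_5(4) ≥ 19.

Largest n = 18; hence R_5(4) > 18.


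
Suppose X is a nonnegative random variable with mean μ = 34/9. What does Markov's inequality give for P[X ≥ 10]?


μ = E[X] = 34/9, a = 10.
Markov: P[X ≥ 10] ≤ μ/a = (34/9)/10 = 17/45.
Numerically: ≈ 0.377778.
(Since a = 10 > μ = 3.777778, the bound 17/45 is < 1 and informative.)

P[X ≥ 10] ≤ 17/45 ≈ 0.377778.


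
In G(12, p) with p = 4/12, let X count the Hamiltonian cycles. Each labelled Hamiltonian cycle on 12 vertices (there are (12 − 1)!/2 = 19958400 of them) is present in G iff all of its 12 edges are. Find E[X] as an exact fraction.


K_12 has (12 − 1)!/2 = 19958400 labelled Hamiltonian cycles.
For each such Hamiltonian cycle H, let X_H = 1 if all 12 edges of H are present in G. Then P[X_H = 1] = p^{12} = (1/3)^{12} = 1/531441.
Summing the indicators: E[X] = Σ_H E[X_H] = 19958400 · p^{12} = 19958400 · 1/531441 = 246400/6561.
Numerically: E[X] ≈ 37.6.

E[X] = 19958400 · (1/3)^{12} = 246400/6561 ≈ 37.6.


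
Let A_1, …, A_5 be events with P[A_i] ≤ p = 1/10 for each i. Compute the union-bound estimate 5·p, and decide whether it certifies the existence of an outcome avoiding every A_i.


Union bound: P[∪_{i=1}^{5} A_i] ≤ Σ_i P[A_i] ≤ 5·p = 5·(1/10) = 1/2.
Numerically: 1/2 ≈ 0.500000.
Is 1/2 < 1? YES.
Since P[∪ A_i] ≤ 1/2 < 1, the complement has P[∩ A_i^c] ≥ 1 − 1/2 = 1/2 > 0, so some outcome avoids every A_i.

5·p = 1/2 ≈ 0.500000; existence CERTIFIED by the union bound.


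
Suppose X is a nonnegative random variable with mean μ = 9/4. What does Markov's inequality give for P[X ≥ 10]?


μ = E[X] = 9/4, a = 10.
Markov: P[X ≥ 10] ≤ μ/a = (9/4)/10 = 9/40.
Numerically: ≈ 0.2250.
(Since a = 10 > μ = 2.2500, the bound 9/40 is < 1 and informative.)

P[X ≥ 10] ≤ 9/40 ≈ 0.2250.


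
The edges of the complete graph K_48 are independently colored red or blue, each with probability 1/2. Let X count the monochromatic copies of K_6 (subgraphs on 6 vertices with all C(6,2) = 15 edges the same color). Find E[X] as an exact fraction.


Let X = Σ_S X_S over the C(48, 6) = 12271512 subsets S of size 6, where X_S = 1 if the K_6 on S is monochromatic.
For a fixed S, the K_6 on S has C(6, 2) = 15 edges. P[all 15 edges red] = (1/2)^15, and likewise for blue, so P[monochromatic] = 2·(1/2)^15 = 2^{1 − 15} = 1/16384.
By linearity of expectation: E[X] = C(48, 6) · 2^{1 − 15} = 12271512 · 1/16384 = 1533939/2048.
Numerically: E[X] ≈ 748.994.

E[X] = C(48,6)·2^(1−C(6,2)) = 1533939/2048 ≈ 748.994.


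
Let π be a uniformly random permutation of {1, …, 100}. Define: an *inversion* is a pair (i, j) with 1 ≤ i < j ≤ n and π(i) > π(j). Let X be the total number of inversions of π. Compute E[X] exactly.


Write X = Σ X_I over the C(100, 2) = 4950 pairs i < j, with X_I the indicator of one inversion.
There are 4950 indicators.
For each fixed pair i < j, the values π(i) and π(j) are two distinct elements of {1, …, 100} in uniformly random order; by symmetry P[π(i) > π(j)] = 1/2.
By linearity: E[X] = 4950 · (1/2) = C(100, 2) · (1/2) = 4950/2 = 2475 ≈ 2475.000.

E[X] = 2475 = 2475.000.


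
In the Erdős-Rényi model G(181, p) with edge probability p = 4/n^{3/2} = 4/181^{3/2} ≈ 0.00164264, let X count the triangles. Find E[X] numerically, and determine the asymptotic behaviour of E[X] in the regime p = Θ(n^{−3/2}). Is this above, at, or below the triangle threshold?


Number of potential triangles: C(181, 3) = 971970.
Each occurs with probability p³ ≈ (0.00164264)³ ≈ 4.43227182e-09.
By linearity: E[X] = C(181, 3)·p³ ≈ 971970 · 4.43227182e-09 ≈ 0.004308.
Since α = 3/2 > 1, p = c/n^{3/2} = o(1/n) is below the triangle threshold p ~ 1/n. Asymptotically E[X] ~ (c³/6)·n^{3(1−α)} = (4³/6)·n^{-1.5} → 0, so by Markov's inequality G has no triangles w.h.p.

E[X] ≈ 0.004308; in regime p = Θ(1/n^{3/2}) E[X] tends to 0 (below the triangle threshold p ~ 1/n).


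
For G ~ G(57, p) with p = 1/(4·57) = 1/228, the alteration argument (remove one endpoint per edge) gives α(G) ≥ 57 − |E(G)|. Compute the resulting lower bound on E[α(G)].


E[|E(G)|] = C(57, 2)·p = 1596 · (1/228) = 7.
E[α(G)] ≥ n − E[|E(G)|] = 57 − 7 = 50.
Numerically: ≈ 50.0000.
(This is only a lower bound; the true E[α(G)] may be larger.)

E[α(G)] ≥ 50 ≈ 50.0000.


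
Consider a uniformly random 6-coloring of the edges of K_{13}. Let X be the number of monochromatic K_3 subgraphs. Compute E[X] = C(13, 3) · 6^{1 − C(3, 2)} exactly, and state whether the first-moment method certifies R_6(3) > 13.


E[X] = C(13, 3) · 6^{1 − 3} = 286 · 6^{−2} = 286/36.
As a reduced fraction: E[X] = 143/18 ≈ 7.9444.
Is E[X] < 1? NO.
Since E[X] ≥ 1, the first-moment bound is inconclusive at n = 13; it does NOT by itself certify R_6(3) > 13.

E[X] = 143/18 ≈ 7.9444; E[X] ≥ 1; first-moment method inconclusive here.


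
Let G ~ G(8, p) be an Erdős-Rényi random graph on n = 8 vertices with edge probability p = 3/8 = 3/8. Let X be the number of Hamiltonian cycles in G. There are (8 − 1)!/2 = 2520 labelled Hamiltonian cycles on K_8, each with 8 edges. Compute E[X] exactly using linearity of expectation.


K_8 has (8 − 1)!/2 = 2520 labelled Hamiltonian cycles.
For each such Hamiltonian cycle H, let X_H = 1 if all 8 edges of H are present in G. Then P[X_H = 1] = p^{8} = (3/8)^{8} = 6561/16777216.
By linearity: E[X] = Σ_H E[X_H] = 2520 · p^{8} = 2520 · 6561/16777216 = 2066715/2097152.
Numerically: E[X] ≈ 0.985.

E[X] = 2520 · (3/8)^{8} = 2066715/2097152 ≈ 0.985.


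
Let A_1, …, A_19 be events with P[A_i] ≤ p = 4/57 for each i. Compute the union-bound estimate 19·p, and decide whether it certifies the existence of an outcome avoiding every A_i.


Union bound: P[∪_{i=1}^{19} A_i] ≤ Σ_i P[A_i] ≤ 19·p = 19·(4/57) = 4/3.
Numerically: 4/3 ≈ 1.333.
Is 4/3 < 1? NO.
Since the bound 4/3 is ≥ 1, the union bound is uninformative here; it does NOT by itself certify existence.

19·p = 4/3 ≈ 1.333; existence NOT certified by the union bound.


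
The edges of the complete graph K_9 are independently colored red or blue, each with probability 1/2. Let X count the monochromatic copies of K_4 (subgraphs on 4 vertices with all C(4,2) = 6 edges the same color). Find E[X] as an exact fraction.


Let X = Σ_S X_S over the C(9, 4) = 126 subsets S of size 4, where X_S = 1 if the K_4 on S is monochromatic.
For a fixed S, the K_4 on S has C(4, 2) = 6 edges. P[all 6 edges red] = (1/2)^6, and likewise for blue, so P[monochromatic] = 2·(1/2)^6 = 2^{1 − 6} = 1/32.
By linearity of expectation: E[X] = C(9, 4) · 2^{1 − 6} = 126 · 1/32 = 63/16.
Numerically: E[X] ≈ 3.9375.

E[X] = C(9,4)·2^(1−C(4,2)) = 63/16 ≈ 3.9375.


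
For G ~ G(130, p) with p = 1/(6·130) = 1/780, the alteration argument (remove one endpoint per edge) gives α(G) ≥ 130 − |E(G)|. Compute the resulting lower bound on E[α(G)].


E[|E(G)|] = C(130, 2)·p = 8385 · (1/780) = 43/4.
E[α(G)] ≥ n − E[|E(G)|] = 130 − 43/4 = 477/4.
Numerically: ≈ 119.2500.
(This is only a lower bound; the true E[α(G)] may be larger.)

E[α(G)] ≥ 477/4 ≈ 119.2500.


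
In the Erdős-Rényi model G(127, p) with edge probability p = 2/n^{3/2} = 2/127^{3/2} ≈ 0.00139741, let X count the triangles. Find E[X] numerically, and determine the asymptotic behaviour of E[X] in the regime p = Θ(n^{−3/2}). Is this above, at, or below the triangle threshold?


Number of potential triangles: C(127, 3) = 333375.
Each occurs with probability p³ ≈ (0.00139741)³ ≈ 2.72880965e-09.
By linearity: E[X] = C(127, 3)·p³ ≈ 333375 · 2.72880965e-09 ≈ 0.000910.
Since α = 3/2 > 1, p = c/n^{3/2} = o(1/n) is below the triangle threshold p ~ 1/n. Asymptotically E[X] ~ (c³/6)·n^{3(1−α)} = (2³/6)·n^{-1.5} → 0, so by Markov's inequality G has no triangles w.h.p.

E[X] ≈ 0.000910; in regime p = Θ(1/n^{3/2}) E[X] tends to 0 (below the triangle threshold p ~ 1/n).


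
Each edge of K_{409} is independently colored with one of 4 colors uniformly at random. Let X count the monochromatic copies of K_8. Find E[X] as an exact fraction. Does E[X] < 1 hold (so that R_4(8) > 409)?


E[X] = C(409, 8) · 4^{1 − 28} = 18128041135797879 · 4^{−27} = 18128041135797879/18014398509481984.
As a reduced fraction: E[X] = 18128041135797879/18014398509481984 ≈ 1.006308.
Is E[X] < 1? NO.
Since E[X] ≥ 1, the first-moment bound is inconclusive at n = 409; it does NOT by itself certify R_4(8) > 409.

E[X] = 18128041135797879/18014398509481984 ≈ 1.006308; E[X] ≥ 1; first-moment method inconclusive here.


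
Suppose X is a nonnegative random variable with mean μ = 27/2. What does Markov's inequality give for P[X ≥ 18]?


μ = E[X] = 27/2, a = 18.
Markov: P[X ≥ 18] ≤ μ/a = (27/2)/18 = 3/4.
Numerically: ≈ 0.750000.
(Since a = 18 > μ = 13.500000, the bound 3/4 is < 1 and informative.)

P[X ≥ 18] ≤ 3/4 ≈ 0.750000.


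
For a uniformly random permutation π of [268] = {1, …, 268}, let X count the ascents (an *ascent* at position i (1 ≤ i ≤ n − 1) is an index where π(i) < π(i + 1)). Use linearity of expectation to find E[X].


Write X = Σ X_I over i = 1, …, 267, with X_I the indicator of one ascent.
There are 267 indicators.
For each fixed i, the pair (π(i), π(i+1)) is a uniformly random ordered pair of distinct values from {1, …, 268}; by symmetry P[π(i) < π(i+1)] = 1/2.
By linearity: E[X] = 267 · (1/2) = (268 − 1) · (1/2) = 267/2 ≈ 133.5000.

E[X] = 267/2 = 133.5000.


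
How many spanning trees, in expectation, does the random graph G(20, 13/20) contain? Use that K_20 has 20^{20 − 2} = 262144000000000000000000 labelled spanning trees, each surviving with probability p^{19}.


K_20 has 20^{20 − 2} = 262144000000000000000000 labelled spanning trees.
For each such spanning tree H, let X_H = 1 if all 19 edges of H are present in G. Then P[X_H = 1] = p^{19} = (13/20)^{19} = 1461920290375446110677/5242880000000000000000000.
By linearity of expectation: E[X] = Σ_H E[X_H] = 262144000000000000000000 · p^{19} = 262144000000000000000000 · 1461920290375446110677/5242880000000000000000000 = 1461920290375446110677/20.
Numerically: E[X] ≈ 7.31e+19.

E[X] = 262144000000000000000000 · (13/20)^{19} = 1461920290375446110677/20 ≈ 7.31e+19.


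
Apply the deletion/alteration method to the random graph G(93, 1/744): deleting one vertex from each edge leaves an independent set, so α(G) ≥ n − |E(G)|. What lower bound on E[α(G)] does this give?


E[|E(G)|] = C(93, 2)·p = 4278 · (1/744) = 23/4.
E[α(G)] ≥ n − E[|E(G)|] = 93 − 23/4 = 349/4.
Numerically: ≈ 87.250000.
(This is only a lower bound; the true E[α(G)] may be larger.)

E[α(G)] ≥ 349/4 ≈ 87.250000.


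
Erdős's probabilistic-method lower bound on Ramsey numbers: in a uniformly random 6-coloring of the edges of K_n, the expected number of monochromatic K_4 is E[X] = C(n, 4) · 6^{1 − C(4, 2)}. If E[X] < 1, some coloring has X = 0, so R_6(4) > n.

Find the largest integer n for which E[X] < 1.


We need C(n, 4) · 6^{1 − 6} < 1, i.e. C(n, 4) < 6^{6 − 1} = 7776.
Check values of n near the boundary:
  n = 21: C(21, 4) = 5985; 5985 < 7776? YES
  n = 22: C(22, 4) = 7315; 7315 < 7776? YES
  n = 23: C(23, 4) = 8855; 8855 < 7776? NO
  n = 24: C(24, 4) = 10626; 10626 < 7776? NO
  n = 25: C(25, 4) = 12650; 12650 < 7776? NO
The largest n with C(n, 4) < 7776 is n = 22 (where E[X] = 7315/7776 ≈ 0.94072). Hence R_6(4) > 22, i.e. R_6(4) ≥ 23.

Largest n = 22; hence R_6(4) > 22.


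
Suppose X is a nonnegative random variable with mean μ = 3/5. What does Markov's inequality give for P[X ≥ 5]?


μ = E[X] = 3/5, a = 5.
Markov: P[X ≥ 5] ≤ μ/a = (3/5)/5 = 3/25.
Numerically: ≈ 0.1200.
(Since a = 5 > μ = 0.6000, the bound 3/25 is < 1 and informative.)

P[X ≥ 5] ≤ 3/25 ≈ 0.1200.


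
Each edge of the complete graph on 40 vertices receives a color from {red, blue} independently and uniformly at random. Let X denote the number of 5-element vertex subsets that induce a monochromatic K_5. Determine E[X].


Let X = Σ_S X_S over the C(40, 5) = 658008 subsets S of size 5, where X_S = 1 if the K_5 on S is monochromatic.
For a fixed S, the K_5 on S has C(5, 2) = 10 edges. P[all 10 edges red] = (1/2)^10, and likewise for blue, so P[monochromatic] = 2·(1/2)^10 = 2^{1 − 10} = 1/512.
Summing: E[X] = C(40, 5) · 2^{1 − 10} = 658008 · 1/512 = 82251/64.
Numerically: E[X] ≈ 1285.172.

E[X] = C(40,5)·2^(1−C(5,2)) = 82251/64 ≈ 1285.172.


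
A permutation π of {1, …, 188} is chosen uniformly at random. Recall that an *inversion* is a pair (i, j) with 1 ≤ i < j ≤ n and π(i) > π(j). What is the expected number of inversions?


Write X = Σ X_I over the C(188, 2) = 17578 pairs i < j, with X_I the indicator of one inversion.
There are 17578 indicators.
For each fixed pair i < j, the values π(i) and π(j) are two distinct elements of {1, …, 188} in uniformly random order; by symmetry P[π(i) > π(j)] = 1/2.
By linearity: E[X] = 17578 · (1/2) = C(188, 2) · (1/2) = 17578/2 = 8789 ≈ 8789.00000.

E[X] = 8789 = 8789.00000.


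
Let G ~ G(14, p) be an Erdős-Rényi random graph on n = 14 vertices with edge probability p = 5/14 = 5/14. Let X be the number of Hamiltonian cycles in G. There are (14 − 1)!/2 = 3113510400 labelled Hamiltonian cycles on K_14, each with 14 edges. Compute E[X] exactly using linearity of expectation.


K_14 has (14 − 1)!/2 = 3113510400 labelled Hamiltonian cycles.
For each such Hamiltonian cycle H, let X_H = 1 if all 14 edges of H are present in G. Then P[X_H = 1] = p^{14} = (5/14)^{14} = 6103515625/11112006825558016.
By linearity of expectation: E[X] = Σ_H E[X_H] = 3113510400 · p^{14} = 3113510400 · 6103515625/11112006825558016 = 5302276611328125/3100448333024.
Numerically: E[X] ≈ 1.71e+03.

E[X] = 3113510400 · (5/14)^{14} = 5302276611328125/3100448333024 ≈ 1.71e+03.


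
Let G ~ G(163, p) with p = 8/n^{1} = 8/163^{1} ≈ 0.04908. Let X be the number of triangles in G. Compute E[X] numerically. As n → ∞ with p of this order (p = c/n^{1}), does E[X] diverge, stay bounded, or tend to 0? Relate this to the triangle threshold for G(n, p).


Number of potential triangles: C(163, 3) = 708561.
Each occurs with probability p³ ≈ (0.04908)³ ≈ 1.182244e-04.
By linearity: E[X] = C(163, 3)·p³ ≈ 708561 · 1.182244e-04 ≈ 83.7692.
Here α = 1, so p = 8/n is exactly at the triangle threshold p ~ 1/n. Asymptotically E[X] → c³/6 = 8³/6 = 256/3 ≈ 85.3333, a bounded constant. In this regime the triangle count is asymptotically Poisson(c³/6).

E[X] ≈ 83.7692; in regime p = Θ(1/n^{1}) E[X] stays bounded (at the triangle threshold p ~ 1/n).


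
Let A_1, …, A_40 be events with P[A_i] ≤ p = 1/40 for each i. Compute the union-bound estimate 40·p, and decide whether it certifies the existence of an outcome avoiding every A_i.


Union bound: P[∪_{i=1}^{40} A_i] ≤ Σ_i P[A_i] ≤ 40·p = 40·(1/40) = 1.
Numerically: 1 ≈ 1.000.
Is 1 < 1? NO.
Since the bound 1 is ≥ 1, the union bound is uninformative here; it does NOT by itself certify existence.

40·p = 1 ≈ 1.000; existence NOT certified by the union bound.


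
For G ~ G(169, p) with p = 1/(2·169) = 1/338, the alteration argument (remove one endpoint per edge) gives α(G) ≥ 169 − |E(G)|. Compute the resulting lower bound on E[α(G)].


E[|E(G)|] = C(169, 2)·p = 14196 · (1/338) = 42.
E[α(G)] ≥ n − E[|E(G)|] = 169 − 42 = 127.
Numerically: ≈ 127.00000.
(This is only a lower bound; the true E[α(G)] may be larger.)

E[α(G)] ≥ 127 ≈ 127.00000.


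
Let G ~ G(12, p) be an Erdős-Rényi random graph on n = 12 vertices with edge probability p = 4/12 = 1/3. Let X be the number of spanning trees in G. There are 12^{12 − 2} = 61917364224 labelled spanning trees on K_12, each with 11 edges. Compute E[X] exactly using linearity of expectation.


K_12 has 12^{12 − 2} = 61917364224 labelled spanning trees.
For each such spanning tree H, let X_H = 1 if all 11 edges of H are present in G. Then P[X_H = 1] = p^{11} = (1/3)^{11} = 1/177147.
By linearity: E[X] = Σ_H E[X_H] = 61917364224 · p^{11} = 61917364224 · 1/177147 = 1048576/3.
Numerically: E[X] ≈ 3.4953e+05.

E[X] = 61917364224 · (1/3)^{11} = 1048576/3 ≈ 3.4953e+05.


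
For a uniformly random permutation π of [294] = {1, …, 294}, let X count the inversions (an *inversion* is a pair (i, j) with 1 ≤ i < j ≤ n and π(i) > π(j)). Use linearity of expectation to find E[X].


Write X = Σ X_I over the C(294, 2) = 43071 pairs i < j, with X_I the indicator of one inversion.
There are 43071 indicators.
For each fixed pair i < j, the values π(i) and π(j) are two distinct elements of {1, …, 294} in uniformly random order; by symmetry P[π(i) > π(j)] = 1/2.
By linearity: E[X] = 43071 · (1/2) = C(294, 2) · (1/2) = 43071/2 = 43071/2 ≈ 21535.500.

E[X] = 43071/2 = 21535.500.


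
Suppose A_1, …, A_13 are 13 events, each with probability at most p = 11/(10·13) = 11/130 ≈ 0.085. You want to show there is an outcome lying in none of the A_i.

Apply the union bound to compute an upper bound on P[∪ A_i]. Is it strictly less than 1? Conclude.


Union bound: P[∪_{i=1}^{13} A_i] ≤ Σ_i P[A_i] ≤ 13·p = 13·(11/130) = 11/10.
Numerically: 11/10 ≈ 1.100.
Is 11/10 < 1? NO.
Since the bound 11/10 is ≥ 1, the union bound is uninformative here; it does NOT by itself certify existence.

13·p = 11/10 ≈ 1.100; existence NOT certified by the union bound.


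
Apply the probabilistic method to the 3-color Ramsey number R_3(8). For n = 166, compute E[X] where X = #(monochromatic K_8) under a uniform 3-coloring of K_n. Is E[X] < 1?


E[X] = C(166, 8) · 3^{1 − 28} = 12049276177620 · 3^{−27} = 12049276177620/7625597484987.
As a reduced fraction: E[X] = 148756496020/94143178827 ≈ 1.58011.
Is E[X] < 1? NO.
Since E[X] ≥ 1, the first-moment bound is inconclusive at n = 166; it does NOT by itself certify R_3(8) > 166.

E[X] = 148756496020/94143178827 ≈ 1.58011; E[X] ≥ 1; first-moment method inconclusive here.


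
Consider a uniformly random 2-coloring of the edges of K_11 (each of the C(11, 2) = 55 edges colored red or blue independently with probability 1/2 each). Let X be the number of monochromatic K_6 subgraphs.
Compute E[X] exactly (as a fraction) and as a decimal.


Let X = Σ_S X_S over the C(11, 6) = 462 subsets S of size 6, where X_S = 1 if the K_6 on S is monochromatic.
For a fixed S, the K_6 on S has C(6, 2) = 15 edges. P[all 15 edges red] = (1/2)^15, and likewise for blue, so P[monochromatic] = 2·(1/2)^15 = 2^{1 − 15} = 1/16384.
By linearity of expectation: E[X] = C(11, 6) · 2^{1 − 15} = 462 · 1/16384 = 231/8192.
Numerically: E[X] ≈ 0.028.

E[X] = C(11,6)·2^(1−C(6,2)) = 231/8192 ≈ 0.028.


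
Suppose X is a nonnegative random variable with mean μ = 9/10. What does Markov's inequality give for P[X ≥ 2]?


μ = E[X] = 9/10, a = 2.
Markov: P[X ≥ 2] ≤ μ/a = (9/10)/2 = 9/20.
Numerically: ≈ 0.450.
(Since a = 2 > μ = 0.900, the bound 9/20 is < 1 and informative.)

P[X ≥ 2] ≤ 9/20 ≈ 0.450.


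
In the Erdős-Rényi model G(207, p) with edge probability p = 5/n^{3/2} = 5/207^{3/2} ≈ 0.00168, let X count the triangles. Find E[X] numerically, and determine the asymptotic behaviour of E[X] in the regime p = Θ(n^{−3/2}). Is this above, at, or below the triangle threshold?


Number of potential triangles: C(207, 3) = 1456935.
Each occurs with probability p³ ≈ (0.00168)³ ≈ 4.73199e-09.
By linearity: E[X] = C(207, 3)·p³ ≈ 1456935 · 4.73199e-09 ≈ 0.007.
Since α = 3/2 > 1, p = c/n^{3/2} = o(1/n) is below the triangle threshold p ~ 1/n. Asymptotically E[X] ~ (c³/6)·n^{3(1−α)} = (5³/6)·n^{-1.5} → 0, so by Markov's inequality G has no triangles w.h.p.

E[X] ≈ 0.007; in regime p = Θ(1/n^{3/2}) E[X] tends to 0 (below the triangle threshold p ~ 1/n).


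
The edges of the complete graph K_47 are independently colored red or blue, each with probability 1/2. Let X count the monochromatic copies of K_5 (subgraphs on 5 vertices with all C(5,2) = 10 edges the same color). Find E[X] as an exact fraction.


Let X = Σ_S X_S over the C(47, 5) = 1533939 subsets S of size 5, where X_S = 1 if the K_5 on S is monochromatic.
For a fixed S, the K_5 on S has C(5, 2) = 10 edges. P[all 10 edges red] = (1/2)^10, and likewise for blue, so P[monochromatic] = 2·(1/2)^10 = 2^{1 − 10} = 1/512.
By linearity of expectation: E[X] = C(47, 5) · 2^{1 − 10} = 1533939 · 1/512 = 1533939/512.
Numerically: E[X] ≈ 2995.974609.

E[X] = C(47,5)·2^(1−C(5,2)) = 1533939/512 ≈ 2995.974609.


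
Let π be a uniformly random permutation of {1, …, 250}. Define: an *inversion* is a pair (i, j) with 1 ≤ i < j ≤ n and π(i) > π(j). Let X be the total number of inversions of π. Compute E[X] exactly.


Write X = Σ X_I over the C(250, 2) = 31125 pairs i < j, with X_I the indicator of one inversion.
There are 31125 indicators.
For each fixed pair i < j, the values π(i) and π(j) are two distinct elements of {1, …, 250} in uniformly random order; by symmetry P[π(i) > π(j)] = 1/2.
By linearity: E[X] = 31125 · (1/2) = C(250, 2) · (1/2) = 31125/2 = 31125/2 ≈ 15562.5000.

E[X] = 31125/2 = 15562.5000.


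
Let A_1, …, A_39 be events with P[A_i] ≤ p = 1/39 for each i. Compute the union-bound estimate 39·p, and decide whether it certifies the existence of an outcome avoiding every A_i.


Union bound: P[∪_{i=1}^{39} A_i] ≤ Σ_i P[A_i] ≤ 39·p = 39·(1/39) = 1.
Numerically: 1 ≈ 1.00000.
Is 1 < 1? NO.
Since the bound 1 is ≥ 1, the union bound is uninformative here; it does NOT by itself certify existence.

39·p = 1 ≈ 1.00000; existence NOT certified by the union bound.


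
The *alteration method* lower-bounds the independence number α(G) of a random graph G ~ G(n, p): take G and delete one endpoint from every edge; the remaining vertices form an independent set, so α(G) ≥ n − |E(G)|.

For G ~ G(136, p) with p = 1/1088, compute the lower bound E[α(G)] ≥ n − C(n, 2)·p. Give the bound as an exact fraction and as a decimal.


E[|E(G)|] = C(136, 2)·p = 9180 · (1/1088) = 135/16.
E[α(G)] ≥ n − E[|E(G)|] = 136 − 135/16 = 2041/16.
Numerically: ≈ 127.562500.
(This is only a lower bound; the true E[α(G)] may be larger.)

E[α(G)] ≥ 2041/16 ≈ 127.562500.
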